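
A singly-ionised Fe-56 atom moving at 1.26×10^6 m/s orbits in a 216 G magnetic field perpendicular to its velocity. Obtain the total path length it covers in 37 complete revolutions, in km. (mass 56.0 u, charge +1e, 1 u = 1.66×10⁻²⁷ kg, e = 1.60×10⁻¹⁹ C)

r = mv/(qB) = 33.9 m, so one revolution covers 2πr = 213 m.
In 37 revolutions: L = 37·2πr = 7880 m.

L ≈ 7.88 km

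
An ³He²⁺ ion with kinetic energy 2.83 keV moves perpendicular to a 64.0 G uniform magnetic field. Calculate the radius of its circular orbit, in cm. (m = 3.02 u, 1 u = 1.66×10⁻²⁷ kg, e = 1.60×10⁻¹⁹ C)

r ≈ 104 cm

Convert the energy: K = 2.83 keV = 4.53×10^-16 J.
v = √(2K/m) = √(2·4.53×10^-16/5.01×10^-27) = 4.25×10^5 m/s.
r = mv/(qB) = (5.01×10^-27)(4.25×10^5) / [(2×1.60×10^-19)(6.40×10^-3)] = 1.04 m.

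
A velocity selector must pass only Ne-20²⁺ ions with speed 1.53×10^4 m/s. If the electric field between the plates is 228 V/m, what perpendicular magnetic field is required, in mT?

B ≈ 14.9 mT

qE = qvB ⇒ B = E/v = (228) / (1.53×10^4) = 0.0149 T.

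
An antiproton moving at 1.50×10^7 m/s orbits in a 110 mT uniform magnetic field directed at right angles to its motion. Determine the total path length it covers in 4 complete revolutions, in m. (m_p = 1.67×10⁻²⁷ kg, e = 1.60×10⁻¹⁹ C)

L ≈ 35.8 m

r = mv/(qB) = 1.42 m, so one revolution covers 2πr = 8.94 m.
In 4 revolutions: L = 4·2πr = 35.8 m.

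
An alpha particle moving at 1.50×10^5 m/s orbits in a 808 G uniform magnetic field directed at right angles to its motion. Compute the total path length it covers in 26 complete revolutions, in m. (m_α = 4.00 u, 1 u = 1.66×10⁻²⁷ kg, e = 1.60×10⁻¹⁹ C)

L ≈ 6.29 m

r = mv/(qB) = 0.0385 m, so one revolution covers 2πr = 0.242 m.
In 26 revolutions: L = 26·2πr = 6.29 m.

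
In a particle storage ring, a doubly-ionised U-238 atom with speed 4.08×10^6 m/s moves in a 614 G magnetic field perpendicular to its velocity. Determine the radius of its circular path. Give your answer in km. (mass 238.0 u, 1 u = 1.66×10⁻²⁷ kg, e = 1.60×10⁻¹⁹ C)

The magnetic force provides the centripetal force: qvB = mv²/r, so r = mv/(qB).
r = (3.95×10^-25 kg)(4.08×10^6 m/s) / [(2×1.60×10^-19 C)(0.0614 T)] = 82.0 m.

r ≈ 0.0820 km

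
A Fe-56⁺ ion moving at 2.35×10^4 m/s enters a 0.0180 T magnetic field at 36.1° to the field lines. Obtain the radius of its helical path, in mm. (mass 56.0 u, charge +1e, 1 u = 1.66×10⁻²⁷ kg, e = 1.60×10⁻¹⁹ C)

Only the perpendicular component v⊥ = v sin36.1° = 1.38×10^4 m/s is bent by the field.
r = m v⊥ /(qB) = (9.30×10^-26)(1.38×10^4) / [(1×1.60×10^-19)(0.0180)] = 0.447 m.

r ≈ 447 mm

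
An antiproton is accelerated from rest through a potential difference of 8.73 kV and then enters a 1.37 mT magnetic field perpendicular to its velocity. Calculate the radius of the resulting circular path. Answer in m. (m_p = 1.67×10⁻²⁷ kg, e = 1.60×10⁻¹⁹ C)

r ≈ 9.85 m

The kinetic energy gained is K = qV = (1×1.60×10^-19)(8730) = 1.40×10^-15 J.
v = √(2K/m) = 1.29×10^6 m/s.
r = mv/(qB) = (1.67×10^-27)(1.29×10^6) / [(1×1.60×10^-19)(1.37×10^-3)] = 9.85 m.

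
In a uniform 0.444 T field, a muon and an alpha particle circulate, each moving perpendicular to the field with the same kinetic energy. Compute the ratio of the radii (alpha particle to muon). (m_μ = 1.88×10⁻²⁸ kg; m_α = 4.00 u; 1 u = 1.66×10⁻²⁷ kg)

ratio ≈ 2.97

r = √(2mK)/(qB) ⇒ at equal K, r ∝ √m/q.
r_{alpha particle}/r_{muon} = 2.97.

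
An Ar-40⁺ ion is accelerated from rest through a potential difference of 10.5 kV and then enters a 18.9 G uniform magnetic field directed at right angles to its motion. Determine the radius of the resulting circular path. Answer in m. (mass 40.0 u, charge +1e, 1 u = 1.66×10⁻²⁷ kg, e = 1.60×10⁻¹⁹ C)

The kinetic energy gained is K = qV = (1×1.60×10^-19)(1.05×10^4) = 1.68×10^-15 J.
v = √(2K/m) = 2.25×10^5 m/s.
r = mv/(qB) = (6.64×10^-26)(2.25×10^5) / [(1×1.60×10^-19)(1.89×10^-3)] = 49.4 m.

r ≈ 49.4 m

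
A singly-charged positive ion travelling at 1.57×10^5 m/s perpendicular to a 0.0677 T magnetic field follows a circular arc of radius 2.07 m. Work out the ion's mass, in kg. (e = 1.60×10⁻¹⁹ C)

qvB = mv²/r ⇒ m = qBr/v.
m = (1×1.60×10^-19)(0.0677)(2.07) / (1.57×10^5) = 1.43×10^-25 kg.

m ≈ 1.43×10^-25 kg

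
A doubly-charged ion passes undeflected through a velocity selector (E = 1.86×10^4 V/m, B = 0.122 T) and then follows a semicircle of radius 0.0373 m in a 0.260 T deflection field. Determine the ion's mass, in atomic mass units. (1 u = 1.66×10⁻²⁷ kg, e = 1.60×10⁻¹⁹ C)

m ≈ 12.3 u

v = E/B₁ = 1.52×10^5 m/s.
From r = mv/(qB₂), m = qB₂r/v = (2×1.60×10^-19)(0.260)(0.0373) / (1.52×10^5) = 2.04×10^-26 kg.
In atomic mass units: m = 2.04×10^-26 / 1.66×10^-27 = 12.3 u.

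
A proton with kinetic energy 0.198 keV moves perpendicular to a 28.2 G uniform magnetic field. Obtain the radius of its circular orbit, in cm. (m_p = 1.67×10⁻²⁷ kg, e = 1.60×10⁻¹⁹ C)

Convert the energy: K = 0.198 keV = 3.17×10^-17 J.
v = √(2K/m) = √(2·3.17×10^-17/1.67×10^-27) = 1.95×10^5 m/s.
r = mv/(qB) = (1.67×10^-27)(1.95×10^5) / [(1×1.60×10^-19)(2.82×10^-3)] = 0.721 m.

r ≈ 72.1 cm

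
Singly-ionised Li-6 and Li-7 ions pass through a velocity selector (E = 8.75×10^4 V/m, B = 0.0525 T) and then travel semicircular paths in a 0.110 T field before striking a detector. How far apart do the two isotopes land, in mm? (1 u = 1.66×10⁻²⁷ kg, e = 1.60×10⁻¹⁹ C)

Both emerge at v = E/B₁ = 1.67×10^6 m/s.
r = mv/(qB₂), so r₁ = 0.9432 m and r₂ = 1.100 m, giving Δr = 0.157 m.
After a semicircle each ion lands a diameter 2r from the entry slit, so the separation is 2Δr = 0.314 m.

Δd ≈ 314 mm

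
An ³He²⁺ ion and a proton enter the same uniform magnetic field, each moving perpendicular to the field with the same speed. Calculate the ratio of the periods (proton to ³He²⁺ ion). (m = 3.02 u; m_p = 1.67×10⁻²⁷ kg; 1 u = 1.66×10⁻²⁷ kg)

T = 2πm/(qB) is independent of speed, so T₂/T₁ = (m₂/q₂)/(m₁/q₁).
T_{proton}/T_{³He²⁺ ion} = (1.67×10^-27/1e) / (5.01×10^-27/2e) = 0.666.

ratio ≈ 0.666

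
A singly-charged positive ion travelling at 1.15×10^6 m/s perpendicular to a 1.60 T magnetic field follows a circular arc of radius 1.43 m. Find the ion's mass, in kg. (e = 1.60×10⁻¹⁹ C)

qvB = mv²/r ⇒ m = qBr/v.
m = (1×1.60×10^-19)(1.60)(1.43) / (1.15×10^6) = 3.18×10^-25 kg.

m ≈ 3.18×10^-25 kg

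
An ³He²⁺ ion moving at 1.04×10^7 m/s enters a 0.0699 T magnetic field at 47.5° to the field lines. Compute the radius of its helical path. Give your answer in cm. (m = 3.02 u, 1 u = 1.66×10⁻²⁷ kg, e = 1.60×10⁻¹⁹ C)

Only the perpendicular component v⊥ = v sin47.5° = 7.67×10^6 m/s is bent by the field.
r = m v⊥ /(qB) = (5.01×10^-27)(7.67×10^6) / [(2×1.60×10^-19)(0.0699)] = 1.72 m.

r ≈ 172 cm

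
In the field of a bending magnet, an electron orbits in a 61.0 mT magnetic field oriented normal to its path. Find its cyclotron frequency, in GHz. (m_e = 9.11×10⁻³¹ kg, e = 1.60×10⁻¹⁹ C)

f ≈ 1.71 GHz

f = qB/(2πm) = (1×1.60×10^-19)(0.0610) / [2π(9.11×10^-31)] = 1.71×10^9 Hz.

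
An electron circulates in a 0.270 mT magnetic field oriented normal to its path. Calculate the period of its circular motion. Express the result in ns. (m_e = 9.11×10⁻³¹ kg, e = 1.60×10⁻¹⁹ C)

T ≈ 132 ns

The cyclotron period is independent of speed: T = 2πm/(qB).
T = 2π(9.11×10^-31) / [(1×1.60×10^-19)(2.70×10^-4)] = 1.32×10^-7 s.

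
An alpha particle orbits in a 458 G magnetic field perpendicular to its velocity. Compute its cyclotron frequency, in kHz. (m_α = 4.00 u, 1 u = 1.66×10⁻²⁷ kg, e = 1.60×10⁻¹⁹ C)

f = qB/(2πm) = (2×1.60×10^-19)(0.0458) / [2π(6.64×10^-27)] = 3.51×10^5 Hz.

f ≈ 351 kHz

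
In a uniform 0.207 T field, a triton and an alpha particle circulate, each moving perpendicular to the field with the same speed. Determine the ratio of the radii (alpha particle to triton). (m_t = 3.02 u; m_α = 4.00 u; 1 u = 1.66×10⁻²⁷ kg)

r = mv/(qB) ⇒ at equal v, r ∝ m/q.
r_{alpha particle}/r_{triton} = 0.662.

ratio ≈ 0.662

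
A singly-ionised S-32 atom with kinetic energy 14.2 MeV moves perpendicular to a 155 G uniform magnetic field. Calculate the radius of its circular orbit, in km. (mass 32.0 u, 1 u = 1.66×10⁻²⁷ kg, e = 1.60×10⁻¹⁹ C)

r ≈ 0.198 km

Convert the energy: K = 14.2 MeV = 2.27×10^-12 J.
v = √(2K/m) = √(2·2.27×10^-12/5.31×10^-26) = 9.25×10^6 m/s.
r = mv/(qB) = (5.31×10^-26)(9.25×10^6) / [(1×1.60×10^-19)(0.0155)] = 198 m.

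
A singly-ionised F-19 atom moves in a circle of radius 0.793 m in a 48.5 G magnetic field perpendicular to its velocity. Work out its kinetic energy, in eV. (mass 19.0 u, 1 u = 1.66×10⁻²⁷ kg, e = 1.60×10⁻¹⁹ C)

v = qBr/m = (1×1.60×10^-19)(4.85×10^-3)(0.793) / (3.15×10^-26) = 1.95×10^4 m/s.
K = ½mv² = 0.5·(3.15×10^-26)·(1.95×10^4)² = 6.00×10^-18 J = 37.5 eV.

K ≈ 37.5 eV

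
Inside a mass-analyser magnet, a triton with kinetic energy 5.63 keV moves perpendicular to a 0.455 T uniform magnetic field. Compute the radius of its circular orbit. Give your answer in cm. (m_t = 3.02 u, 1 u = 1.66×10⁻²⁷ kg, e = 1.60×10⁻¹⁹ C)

Convert the energy: K = 5.63 keV = 9.01×10^-16 J.
v = √(2K/m) = √(2·9.01×10^-16/5.01×10^-27) = 5.99×10^5 m/s.
r = mv/(qB) = (5.01×10^-27)(5.99×10^5) / [(1×1.60×10^-19)(0.455)] = 0.0413 m.

r ≈ 4.13 cm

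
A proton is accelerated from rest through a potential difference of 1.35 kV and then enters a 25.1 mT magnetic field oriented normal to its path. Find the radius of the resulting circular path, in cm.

r ≈ 21.1 cm

The kinetic energy gained is K = qV = (1×1.60×10^-19)(1350) = 2.16×10^-16 J.
v = √(2K/m) = 5.09×10^5 m/s.
r = mv/(qB) = (1.67×10^-27)(5.09×10^5) / [(1×1.60×10^-19)(0.0251)] = 0.211 m.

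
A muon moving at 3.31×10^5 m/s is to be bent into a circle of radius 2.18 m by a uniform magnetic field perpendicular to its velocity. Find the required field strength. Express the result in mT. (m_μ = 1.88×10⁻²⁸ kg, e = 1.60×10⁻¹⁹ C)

qvB = mv²/r gives B = mv/(qr).
B = (1.88×10^-28)(3.31×10^5) / [(1×1.60×10^-19)(2.18)] = 1.78×10^-4 T.

B ≈ 0.178 mT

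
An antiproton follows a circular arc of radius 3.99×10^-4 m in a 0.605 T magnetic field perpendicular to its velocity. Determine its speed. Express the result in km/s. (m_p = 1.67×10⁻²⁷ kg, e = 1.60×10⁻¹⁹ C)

From qvB = mv²/r, v = qBr/m.
v = (1×1.60×10^-19)(0.605)(3.99×10^-4) / (1.67×10^-27) = 2.31×10^4 m/s.

v ≈ 23.1 km/s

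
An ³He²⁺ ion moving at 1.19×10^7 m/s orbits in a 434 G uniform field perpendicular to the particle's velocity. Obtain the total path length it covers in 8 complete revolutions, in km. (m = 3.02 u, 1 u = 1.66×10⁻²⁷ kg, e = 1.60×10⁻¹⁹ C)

r = mv/(qB) = 4.30 m, so one revolution covers 2πr = 27.0 m.
In 8 revolutions: L = 8·2πr = 216 m.

L ≈ 0.216 km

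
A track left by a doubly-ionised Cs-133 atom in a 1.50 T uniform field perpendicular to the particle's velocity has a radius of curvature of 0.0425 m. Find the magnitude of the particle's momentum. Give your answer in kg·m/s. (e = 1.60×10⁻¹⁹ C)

p ≈ 2.04×10^-20 kg·m/s

Since qvB = mv²/r, the momentum p = mv = qBr.
p = (2×1.60×10^-19)(1.50)(0.0425) = 2.04×10^-20 kg·m/s.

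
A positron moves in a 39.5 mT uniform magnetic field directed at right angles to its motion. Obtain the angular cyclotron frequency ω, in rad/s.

ω ≈ 6.94×10^9 rad/s

ω = qB/m = (1×1.60×10^-19)(0.0395) / (9.11×10^-31) = 6.94×10^9 rad/s.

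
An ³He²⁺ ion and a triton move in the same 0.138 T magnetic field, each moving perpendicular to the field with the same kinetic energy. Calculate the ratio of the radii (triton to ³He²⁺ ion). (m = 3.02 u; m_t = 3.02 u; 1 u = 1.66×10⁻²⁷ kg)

ratio ≈ 2.00

r = √(2mK)/(qB) ⇒ at equal K, r ∝ √m/q.
r_{triton}/r_{³He²⁺ ion} = 2.00.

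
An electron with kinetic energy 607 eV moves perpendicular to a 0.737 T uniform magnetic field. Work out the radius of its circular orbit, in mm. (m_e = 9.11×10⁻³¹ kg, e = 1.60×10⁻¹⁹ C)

r ≈ 0.113 mm

Convert the energy: K = 607 eV = 9.71×10^-17 J.
v = √(2K/m) = √(2·9.71×10^-17/9.11×10^-31) = 1.46×10^7 m/s.
r = mv/(qB) = (9.11×10^-31)(1.46×10^7) / [(1×1.60×10^-19)(0.737)] = 1.13×10^-4 m.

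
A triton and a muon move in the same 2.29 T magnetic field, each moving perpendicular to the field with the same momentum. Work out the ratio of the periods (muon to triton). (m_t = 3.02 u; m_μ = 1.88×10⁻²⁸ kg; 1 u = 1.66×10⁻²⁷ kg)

T = 2πm/(qB) is independent of speed, so T₂/T₁ = (m₂/q₂)/(m₁/q₁).
T_{muon}/T_{triton} = (1.88×10^-28/1e) / (5.01×10^-27/1e) = 0.0375.

ratio ≈ 0.0375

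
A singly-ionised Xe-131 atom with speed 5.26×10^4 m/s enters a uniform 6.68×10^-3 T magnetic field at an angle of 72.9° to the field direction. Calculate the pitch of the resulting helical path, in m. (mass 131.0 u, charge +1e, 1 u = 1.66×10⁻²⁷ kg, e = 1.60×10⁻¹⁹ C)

pitch ≈ 19.8 m

The velocity component along B is v∥ = v cos72.9° = 1.55×10^4 m/s.
The cyclotron period T = 2πm/(qB) = 1.28×10^-3 s is set by m, q, B alone.
Pitch = v∥·T = (1.55×10^4)(1.28×10^-3) = 19.8 m.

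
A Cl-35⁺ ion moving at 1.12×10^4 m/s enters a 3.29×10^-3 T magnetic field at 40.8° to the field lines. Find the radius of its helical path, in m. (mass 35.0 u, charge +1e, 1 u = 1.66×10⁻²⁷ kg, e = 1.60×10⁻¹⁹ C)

r ≈ 0.808 m

Only the perpendicular component v⊥ = v sin40.8° = 7320 m/s is bent by the field.
r = m v⊥ /(qB) = (5.81×10^-26)(7320) / [(1×1.60×10^-19)(3.29×10^-3)] = 0.808 m.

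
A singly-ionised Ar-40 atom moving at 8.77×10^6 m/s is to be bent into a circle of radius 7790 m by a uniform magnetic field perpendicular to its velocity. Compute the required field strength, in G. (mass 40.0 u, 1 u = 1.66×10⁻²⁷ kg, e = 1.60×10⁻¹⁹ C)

B ≈ 4.67 G

qvB = mv²/r gives B = mv/(qr).
B = (6.64×10^-26)(8.77×10^6) / [(1×1.60×10^-19)(7790)] = 4.67×10^-4 T.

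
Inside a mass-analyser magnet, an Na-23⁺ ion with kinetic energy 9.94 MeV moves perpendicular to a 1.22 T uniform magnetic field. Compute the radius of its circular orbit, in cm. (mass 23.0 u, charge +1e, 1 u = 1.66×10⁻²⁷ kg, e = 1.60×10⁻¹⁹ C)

Convert the energy: K = 9.94 MeV = 1.59×10^-12 J.
v = √(2K/m) = √(2·1.59×10^-12/3.82×10^-26) = 9.13×10^6 m/s.
r = mv/(qB) = (3.82×10^-26)(9.13×10^6) / [(1×1.60×10^-19)(1.22)] = 1.79 m.

r ≈ 179 cm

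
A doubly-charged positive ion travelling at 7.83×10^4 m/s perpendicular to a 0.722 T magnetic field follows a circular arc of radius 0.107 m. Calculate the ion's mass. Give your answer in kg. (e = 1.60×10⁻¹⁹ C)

m ≈ 3.16×10^-25 kg

qvB = mv²/r ⇒ m = qBr/v.
m = (2×1.60×10^-19)(0.722)(0.107) / (7.83×10^4) = 3.16×10^-25 kg.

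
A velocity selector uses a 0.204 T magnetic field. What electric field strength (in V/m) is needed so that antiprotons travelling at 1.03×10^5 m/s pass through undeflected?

qE = qvB ⇒ E = vB = (1.03×10^5)(0.204) = 2.10×10^4 V/m.

E ≈ 2.10×10^4 V/m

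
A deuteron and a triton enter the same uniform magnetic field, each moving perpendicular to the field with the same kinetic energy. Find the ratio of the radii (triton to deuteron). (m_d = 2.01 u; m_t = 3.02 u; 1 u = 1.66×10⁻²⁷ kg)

ratio ≈ 1.23

r = √(2mK)/(qB) ⇒ at equal K, r ∝ √m/q.
r_{triton}/r_{deuteron} = 1.23.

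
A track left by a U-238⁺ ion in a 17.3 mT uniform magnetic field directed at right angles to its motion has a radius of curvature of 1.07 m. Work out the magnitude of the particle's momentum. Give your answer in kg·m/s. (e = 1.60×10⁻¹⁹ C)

p ≈ 2.96×10^-21 kg·m/s

Since qvB = mv²/r, the momentum p = mv = qBr.
p = (1×1.60×10^-19)(0.0173)(1.07) = 2.96×10^-21 kg·m/s.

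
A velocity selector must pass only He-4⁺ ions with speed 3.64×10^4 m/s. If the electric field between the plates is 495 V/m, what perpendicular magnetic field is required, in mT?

B ≈ 13.6 mT

qE = qvB ⇒ B = E/v = (495) / (3.64×10^4) = 0.0136 T.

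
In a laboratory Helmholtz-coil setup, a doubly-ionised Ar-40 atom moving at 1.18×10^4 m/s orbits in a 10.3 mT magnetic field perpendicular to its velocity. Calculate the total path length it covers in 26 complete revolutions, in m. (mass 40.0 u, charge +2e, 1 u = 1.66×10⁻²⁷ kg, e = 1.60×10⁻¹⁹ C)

L ≈ 38.8 m

r = mv/(qB) = 0.238 m, so one revolution covers 2πr = 1.49 m.
In 26 revolutions: L = 26·2πr = 38.8 m.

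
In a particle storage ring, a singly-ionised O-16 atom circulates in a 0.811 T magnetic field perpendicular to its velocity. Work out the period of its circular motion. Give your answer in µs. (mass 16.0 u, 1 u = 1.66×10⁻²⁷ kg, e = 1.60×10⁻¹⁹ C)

T ≈ 1.29 µs

The cyclotron period is independent of speed: T = 2πm/(qB).
T = 2π(2.66×10^-26) / [(1×1.60×10^-19)(0.811)] = 1.29×10^-6 s.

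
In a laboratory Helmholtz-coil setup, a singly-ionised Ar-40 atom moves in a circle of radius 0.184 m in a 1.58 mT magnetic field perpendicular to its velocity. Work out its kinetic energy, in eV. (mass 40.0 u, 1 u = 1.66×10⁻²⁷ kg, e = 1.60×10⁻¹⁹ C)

v = qBr/m = (1×1.60×10^-19)(1.58×10^-3)(0.184) / (6.64×10^-26) = 701 m/s.
K = ½mv² = 0.5·(6.64×10^-26)·(701)² = 1.63×10^-20 J = 0.102 eV.

K ≈ 0.102 eV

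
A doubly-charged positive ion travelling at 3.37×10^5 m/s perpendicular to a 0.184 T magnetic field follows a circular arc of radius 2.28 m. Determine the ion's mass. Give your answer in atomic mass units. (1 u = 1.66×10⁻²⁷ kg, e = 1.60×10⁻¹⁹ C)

qvB = mv²/r ⇒ m = qBr/v.
m = (2×1.60×10^-19)(0.184)(2.28) / (3.37×10^5) = 3.98×10^-25 kg = 240 u.

m ≈ 240 u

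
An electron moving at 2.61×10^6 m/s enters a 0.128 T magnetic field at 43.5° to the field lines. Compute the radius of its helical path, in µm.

Only the perpendicular component v⊥ = v sin43.5° = 1.80×10^6 m/s is bent by the field.
r = m v⊥ /(qB) = (9.11×10^-31)(1.80×10^6) / [(1×1.60×10^-19)(0.128)] = 7.99×10^-5 m.

r ≈ 79.9 µm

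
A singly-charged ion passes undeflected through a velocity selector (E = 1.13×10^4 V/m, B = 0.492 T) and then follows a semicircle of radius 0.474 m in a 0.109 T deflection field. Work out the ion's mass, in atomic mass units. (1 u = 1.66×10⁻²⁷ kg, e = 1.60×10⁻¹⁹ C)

m ≈ 217 u

v = E/B₁ = 2.30×10^4 m/s.
From r = mv/(qB₂), m = qB₂r/v = (1×1.60×10^-19)(0.109)(0.474) / (2.30×10^4) = 3.60×10^-25 kg.
In atomic mass units: m = 3.60×10^-25 / 1.66×10^-27 = 217 u.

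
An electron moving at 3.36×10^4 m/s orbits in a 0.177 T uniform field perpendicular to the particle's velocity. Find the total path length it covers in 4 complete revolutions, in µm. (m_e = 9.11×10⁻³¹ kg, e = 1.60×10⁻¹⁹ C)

L ≈ 27.2 µm

r = mv/(qB) = 1.08×10^-6 m, so one revolution covers 2πr = 6.79×10^-6 m.
In 4 revolutions: L = 4·2πr = 2.72×10^-5 m.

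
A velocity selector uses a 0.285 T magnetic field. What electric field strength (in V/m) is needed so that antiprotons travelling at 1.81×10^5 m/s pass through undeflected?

E ≈ 5.16×10^4 V/m

qE = qvB ⇒ E = vB = (1.81×10^5)(0.285) = 5.16×10^4 V/m.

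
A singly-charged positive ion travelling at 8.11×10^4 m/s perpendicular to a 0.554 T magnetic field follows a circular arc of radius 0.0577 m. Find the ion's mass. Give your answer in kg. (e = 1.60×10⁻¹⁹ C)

m ≈ 6.31×10^-26 kg

qvB = mv²/r ⇒ m = qBr/v.
m = (1×1.60×10^-19)(0.554)(0.0577) / (8.11×10^4) = 6.31×10^-26 kg.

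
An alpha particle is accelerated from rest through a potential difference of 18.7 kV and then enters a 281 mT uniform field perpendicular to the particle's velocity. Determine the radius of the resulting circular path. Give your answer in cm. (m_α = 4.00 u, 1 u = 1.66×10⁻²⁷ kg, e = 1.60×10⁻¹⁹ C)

r ≈ 9.91 cm

The kinetic energy gained is K = qV = (2×1.60×10^-19)(1.87×10^4) = 5.98×10^-15 J.
v = √(2K/m) = 1.34×10^6 m/s.
r = mv/(qB) = (6.64×10^-27)(1.34×10^6) / [(2×1.60×10^-19)(0.281)] = 0.0991 m.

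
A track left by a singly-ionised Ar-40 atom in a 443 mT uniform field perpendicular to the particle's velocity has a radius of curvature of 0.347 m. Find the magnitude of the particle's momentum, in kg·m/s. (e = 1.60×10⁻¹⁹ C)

p ≈ 2.46×10^-20 kg·m/s

Since qvB = mv²/r, the momentum p = mv = qBr.
p = (1×1.60×10^-19)(0.443)(0.347) = 2.46×10^-20 kg·m/s.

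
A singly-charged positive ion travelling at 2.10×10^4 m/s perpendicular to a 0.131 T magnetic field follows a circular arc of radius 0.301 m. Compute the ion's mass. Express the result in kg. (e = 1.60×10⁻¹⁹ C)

m ≈ 3.00×10^-25 kg

qvB = mv²/r ⇒ m = qBr/v.
m = (1×1.60×10^-19)(0.131)(0.301) / (2.10×10^4) = 3.00×10^-25 kg.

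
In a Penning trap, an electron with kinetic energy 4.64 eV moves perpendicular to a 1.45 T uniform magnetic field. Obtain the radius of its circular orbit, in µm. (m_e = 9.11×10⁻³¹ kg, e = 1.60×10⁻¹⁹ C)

Convert the energy: K = 4.64 eV = 7.42×10^-19 J.
v = √(2K/m) = √(2·7.42×10^-19/9.11×10^-31) = 1.28×10^6 m/s.
r = mv/(qB) = (9.11×10^-31)(1.28×10^6) / [(1×1.60×10^-19)(1.45)] = 5.01×10^-6 m.

r ≈ 5.01 µm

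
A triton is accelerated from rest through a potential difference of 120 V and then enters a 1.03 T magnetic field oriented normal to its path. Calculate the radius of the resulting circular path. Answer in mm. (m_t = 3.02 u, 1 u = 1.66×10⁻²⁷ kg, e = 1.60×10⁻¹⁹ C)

r ≈ 2.66 mm

The kinetic energy gained is K = qV = (1×1.60×10^-19)(120) = 1.92×10^-17 J.
v = √(2K/m) = 8.75×10^4 m/s.
r = mv/(qB) = (5.01×10^-27)(8.75×10^4) / [(1×1.60×10^-19)(1.03)] = 2.66×10^-3 m.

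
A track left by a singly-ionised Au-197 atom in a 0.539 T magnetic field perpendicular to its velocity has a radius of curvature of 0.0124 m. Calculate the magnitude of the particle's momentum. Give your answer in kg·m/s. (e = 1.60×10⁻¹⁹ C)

p ≈ 1.07×10^-21 kg·m/s

Since qvB = mv²/r, the momentum p = mv = qBr.
p = (1×1.60×10^-19)(0.539)(0.0124) = 1.07×10^-21 kg·m/s.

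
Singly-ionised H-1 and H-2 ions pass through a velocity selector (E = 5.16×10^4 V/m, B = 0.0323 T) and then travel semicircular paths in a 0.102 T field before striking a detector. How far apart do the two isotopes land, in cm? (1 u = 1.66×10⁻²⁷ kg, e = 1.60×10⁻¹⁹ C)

Both emerge at v = E/B₁ = 1.60×10^6 m/s.
r = mv/(qB₂), so r₁ = 0.162 m and r₂ = 0.325 m, giving Δr = 0.162 m.
After a semicircle each ion lands a diameter 2r from the entry slit, so the separation is 2Δr = 0.325 m.

Δd ≈ 32.5 cm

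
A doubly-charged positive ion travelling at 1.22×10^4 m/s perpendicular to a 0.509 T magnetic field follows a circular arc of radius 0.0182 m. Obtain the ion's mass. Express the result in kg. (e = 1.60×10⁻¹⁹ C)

m ≈ 2.43×10^-25 kg

qvB = mv²/r ⇒ m = qBr/v.
m = (2×1.60×10^-19)(0.509)(0.0182) / (1.22×10^4) = 2.43×10^-25 kg.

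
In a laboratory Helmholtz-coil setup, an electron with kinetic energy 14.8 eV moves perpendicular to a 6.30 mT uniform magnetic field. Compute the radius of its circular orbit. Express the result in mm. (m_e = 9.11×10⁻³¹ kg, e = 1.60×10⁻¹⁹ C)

Convert the energy: K = 14.8 eV = 2.37×10^-18 J.
v = √(2K/m) = √(2·2.37×10^-18/9.11×10^-31) = 2.28×10^6 m/s.
r = mv/(qB) = (9.11×10^-31)(2.28×10^6) / [(1×1.60×10^-19)(6.30×10^-3)] = 2.06×10^-3 m.

r ≈ 2.06 mm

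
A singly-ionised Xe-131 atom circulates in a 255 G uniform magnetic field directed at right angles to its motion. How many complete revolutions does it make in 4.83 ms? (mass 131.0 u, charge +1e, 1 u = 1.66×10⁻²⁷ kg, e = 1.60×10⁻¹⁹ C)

T = 2πm/(qB) = 2π(2.1746×10^-25) / [(1×1.60×10^-19)(0.0255)] = 3.3489×10^-4 s.
N = t/T = 4.83×10^-3 / 3.3489×10^-4 ≈ 14.42, so 14 complete revolutions.

N = 14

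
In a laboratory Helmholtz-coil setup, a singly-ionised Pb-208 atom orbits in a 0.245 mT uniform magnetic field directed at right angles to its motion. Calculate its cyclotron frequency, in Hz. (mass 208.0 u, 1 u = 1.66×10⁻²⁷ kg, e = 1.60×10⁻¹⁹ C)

f ≈ 18.1 Hz

f = qB/(2πm) = (1×1.60×10^-19)(2.45×10^-4) / [2π(3.45×10^-25)] = 18.1 Hz.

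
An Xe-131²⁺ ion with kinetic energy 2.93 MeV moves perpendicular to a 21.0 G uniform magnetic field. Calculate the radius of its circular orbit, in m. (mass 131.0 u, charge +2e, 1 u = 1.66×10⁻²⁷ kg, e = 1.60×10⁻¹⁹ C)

Convert the energy: K = 2.93 MeV = 4.69×10^-13 J.
v = √(2K/m) = √(2·4.69×10^-13/2.17×10^-25) = 2.08×10^6 m/s.
r = mv/(qB) = (2.17×10^-25)(2.08×10^6) / [(2×1.60×10^-19)(2.10×10^-3)] = 672 m.

r ≈ 672 m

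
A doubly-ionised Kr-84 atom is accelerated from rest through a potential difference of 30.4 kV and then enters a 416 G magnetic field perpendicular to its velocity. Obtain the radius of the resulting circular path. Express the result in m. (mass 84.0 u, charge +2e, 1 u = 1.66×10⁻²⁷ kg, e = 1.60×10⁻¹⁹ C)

The kinetic energy gained is K = qV = (2×1.60×10^-19)(3.04×10^4) = 9.73×10^-15 J.
v = √(2K/m) = 3.74×10^5 m/s.
r = mv/(qB) = (1.39×10^-25)(3.74×10^5) / [(2×1.60×10^-19)(0.0416)] = 3.91 m.

r ≈ 3.91 m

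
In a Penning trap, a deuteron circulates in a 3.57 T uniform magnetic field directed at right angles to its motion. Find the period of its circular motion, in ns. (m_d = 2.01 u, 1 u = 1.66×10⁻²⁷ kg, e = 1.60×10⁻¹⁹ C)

T ≈ 36.7 ns

The cyclotron period is independent of speed: T = 2πm/(qB).
T = 2π(3.34×10^-27) / [(1×1.60×10^-19)(3.57)] = 3.67×10^-8 s.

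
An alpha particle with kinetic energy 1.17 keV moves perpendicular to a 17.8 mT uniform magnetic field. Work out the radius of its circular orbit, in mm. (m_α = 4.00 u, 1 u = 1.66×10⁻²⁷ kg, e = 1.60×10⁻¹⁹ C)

r ≈ 277 mm

Convert the energy: K = 1.17 keV = 1.87×10^-16 J.
v = √(2K/m) = √(2·1.87×10^-16/6.64×10^-27) = 2.37×10^5 m/s.
r = mv/(qB) = (6.64×10^-27)(2.37×10^5) / [(2×1.60×10^-19)(0.0178)] = 0.277 m.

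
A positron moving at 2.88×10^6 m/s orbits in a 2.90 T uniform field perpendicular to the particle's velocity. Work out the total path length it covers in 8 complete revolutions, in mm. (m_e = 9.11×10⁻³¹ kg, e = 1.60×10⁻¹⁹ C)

r = mv/(qB) = 5.65×10^-6 m, so one revolution covers 2πr = 3.55×10^-5 m.
In 8 revolutions: L = 8·2πr = 2.84×10^-4 m.

L ≈ 0.284 mm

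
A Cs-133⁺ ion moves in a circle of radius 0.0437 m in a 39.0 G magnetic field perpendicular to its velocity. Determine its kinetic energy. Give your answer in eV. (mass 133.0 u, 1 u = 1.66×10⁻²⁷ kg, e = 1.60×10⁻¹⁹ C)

K ≈ 0.0105 eV

v = qBr/m = (1×1.60×10^-19)(3.90×10^-3)(0.0437) / (2.21×10^-25) = 124 m/s.
K = ½mv² = 0.5·(2.21×10^-25)·(124)² = 1.68×10^-21 J = 0.0105 eV.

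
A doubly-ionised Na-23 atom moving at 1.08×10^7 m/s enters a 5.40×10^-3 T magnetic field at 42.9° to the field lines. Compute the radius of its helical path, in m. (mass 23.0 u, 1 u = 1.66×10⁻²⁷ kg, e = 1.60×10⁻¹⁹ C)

Only the perpendicular component v⊥ = v sin42.9° = 7.35×10^6 m/s is bent by the field.
r = m v⊥ /(qB) = (3.82×10^-26)(7.35×10^6) / [(2×1.60×10^-19)(5.40×10^-3)] = 162 m.

r ≈ 162 m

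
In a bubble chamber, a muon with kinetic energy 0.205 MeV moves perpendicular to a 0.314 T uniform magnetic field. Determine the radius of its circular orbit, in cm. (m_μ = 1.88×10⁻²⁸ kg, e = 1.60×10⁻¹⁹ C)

r ≈ 6.99 cm

Convert the energy: K = 0.205 MeV = 3.28×10^-14 J.
v = √(2K/m) = √(2·3.28×10^-14/1.88×10^-28) = 1.87×10^7 m/s.
r = mv/(qB) = (1.88×10^-28)(1.87×10^7) / [(1×1.60×10^-19)(0.314)] = 0.0699 m.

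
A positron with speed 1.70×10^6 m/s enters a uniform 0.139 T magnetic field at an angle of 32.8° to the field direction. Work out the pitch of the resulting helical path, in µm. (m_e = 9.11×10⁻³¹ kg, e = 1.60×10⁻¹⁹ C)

pitch ≈ 368 µm

The velocity component along B is v∥ = v cos32.8° = 1.43×10^6 m/s.
The cyclotron period T = 2πm/(qB) = 2.57×10^-10 s is set by m, q, B alone.
Pitch = v∥·T = (1.43×10^6)(2.57×10^-10) = 3.68×10^-4 m.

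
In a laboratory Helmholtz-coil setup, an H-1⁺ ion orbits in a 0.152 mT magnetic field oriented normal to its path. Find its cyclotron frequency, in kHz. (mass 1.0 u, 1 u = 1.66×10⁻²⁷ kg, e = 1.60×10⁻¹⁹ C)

f ≈ 2.33 kHz

f = qB/(2πm) = (1×1.60×10^-19)(1.52×10^-4) / [2π(1.66×10^-27)] = 2330 Hz.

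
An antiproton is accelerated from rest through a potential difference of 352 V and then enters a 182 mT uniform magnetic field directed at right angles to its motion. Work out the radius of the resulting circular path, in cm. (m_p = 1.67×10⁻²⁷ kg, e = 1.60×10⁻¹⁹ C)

r ≈ 1.49 cm

The kinetic energy gained is K = qV = (1×1.60×10^-19)(352) = 5.63×10^-17 J.
v = √(2K/m) = 2.60×10^5 m/s.
r = mv/(qB) = (1.67×10^-27)(2.60×10^5) / [(1×1.60×10^-19)(0.182)] = 0.0149 m.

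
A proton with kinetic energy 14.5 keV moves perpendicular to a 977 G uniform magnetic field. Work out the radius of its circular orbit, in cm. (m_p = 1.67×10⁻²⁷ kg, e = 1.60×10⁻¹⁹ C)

r ≈ 17.8 cm

Convert the energy: K = 14.5 keV = 2.32×10^-15 J.
v = √(2K/m) = √(2·2.32×10^-15/1.67×10^-27) = 1.67×10^6 m/s.
r = mv/(qB) = (1.67×10^-27)(1.67×10^6) / [(1×1.60×10^-19)(0.0977)] = 0.178 m.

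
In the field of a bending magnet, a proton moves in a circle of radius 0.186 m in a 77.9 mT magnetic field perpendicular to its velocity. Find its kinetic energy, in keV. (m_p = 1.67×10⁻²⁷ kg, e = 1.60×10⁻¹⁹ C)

K ≈ 10.1 keV

v = qBr/m = (1×1.60×10^-19)(0.0779)(0.186) / (1.67×10^-27) = 1.39×10^6 m/s.
K = ½mv² = 0.5·(1.67×10^-27)·(1.39×10^6)² = 1.61×10^-15 J = 10.1 keV.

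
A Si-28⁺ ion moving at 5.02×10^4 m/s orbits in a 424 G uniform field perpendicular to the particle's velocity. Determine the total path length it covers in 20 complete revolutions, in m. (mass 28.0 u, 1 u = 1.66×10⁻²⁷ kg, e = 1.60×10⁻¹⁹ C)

L ≈ 43.2 m

r = mv/(qB) = 0.344 m, so one revolution covers 2πr = 2.16 m.
In 20 revolutions: L = 20·2πr = 43.2 m.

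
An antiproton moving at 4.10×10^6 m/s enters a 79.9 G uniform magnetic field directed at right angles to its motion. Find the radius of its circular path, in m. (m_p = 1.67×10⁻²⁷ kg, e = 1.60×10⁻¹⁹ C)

The magnetic force provides the centripetal force: qvB = mv²/r, so r = mv/(qB).
r = (1.67×10^-27 kg)(4.10×10^6 m/s) / [(1×1.60×10^-19 C)(7.99×10^-3 T)] = 5.36 m.

r ≈ 5.36 m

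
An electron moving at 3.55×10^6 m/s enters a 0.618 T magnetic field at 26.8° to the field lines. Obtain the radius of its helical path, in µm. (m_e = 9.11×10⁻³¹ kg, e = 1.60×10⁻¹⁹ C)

Only the perpendicular component v⊥ = v sin26.8° = 1.60×10^6 m/s is bent by the field.
r = m v⊥ /(qB) = (9.11×10^-31)(1.60×10^6) / [(1×1.60×10^-19)(0.618)] = 1.47×10^-5 m.

r ≈ 14.7 µm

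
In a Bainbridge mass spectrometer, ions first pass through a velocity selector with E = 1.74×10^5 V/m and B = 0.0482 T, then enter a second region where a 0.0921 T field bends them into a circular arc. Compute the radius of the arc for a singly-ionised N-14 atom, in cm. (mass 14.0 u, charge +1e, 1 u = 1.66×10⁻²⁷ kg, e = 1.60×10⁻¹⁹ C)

The selector passes v = E/B = 1.74×10^5/0.0482 = 3.61×10^6 m/s.
In the deflection region, r = mv/(qB₂) = (2.32×10^-26)(3.61×10^6) / [(1×1.60×10^-19)(0.0921)] = 5.69 m.

r ≈ 569 cm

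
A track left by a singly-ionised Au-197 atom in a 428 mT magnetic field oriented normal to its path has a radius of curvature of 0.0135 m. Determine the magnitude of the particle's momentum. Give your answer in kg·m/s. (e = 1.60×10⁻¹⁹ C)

p ≈ 9.24×10^-22 kg·m/s

Since qvB = mv²/r, the momentum p = mv = qBr.
p = (1×1.60×10^-19)(0.428)(0.0135) = 9.24×10^-22 kg·m/s.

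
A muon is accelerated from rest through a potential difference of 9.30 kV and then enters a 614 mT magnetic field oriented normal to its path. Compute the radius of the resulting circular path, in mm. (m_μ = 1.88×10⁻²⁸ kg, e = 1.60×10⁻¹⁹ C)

The kinetic energy gained is K = qV = (1×1.60×10^-19)(9300) = 1.49×10^-15 J.
v = √(2K/m) = 3.98×10^6 m/s.
r = mv/(qB) = (1.88×10^-28)(3.98×10^6) / [(1×1.60×10^-19)(0.614)] = 7.61×10^-3 m.

r ≈ 7.61 mm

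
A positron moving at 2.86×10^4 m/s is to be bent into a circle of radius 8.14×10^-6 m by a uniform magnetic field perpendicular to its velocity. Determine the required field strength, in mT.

qvB = mv²/r gives B = mv/(qr).
B = (9.11×10^-31)(2.86×10^4) / [(1×1.60×10^-19)(8.14×10^-6)] = 0.0200 T.

B ≈ 20.0 mT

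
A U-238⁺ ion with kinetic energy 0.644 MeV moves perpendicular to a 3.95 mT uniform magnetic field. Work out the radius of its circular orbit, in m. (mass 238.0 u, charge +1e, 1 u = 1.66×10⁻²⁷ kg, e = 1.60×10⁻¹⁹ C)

Convert the energy: K = 0.644 MeV = 1.03×10^-13 J.
v = √(2K/m) = √(2·1.03×10^-13/3.95×10^-25) = 7.22×10^5 m/s.
r = mv/(qB) = (3.95×10^-25)(7.22×10^5) / [(1×1.60×10^-19)(3.95×10^-3)] = 451 m.

r ≈ 451 m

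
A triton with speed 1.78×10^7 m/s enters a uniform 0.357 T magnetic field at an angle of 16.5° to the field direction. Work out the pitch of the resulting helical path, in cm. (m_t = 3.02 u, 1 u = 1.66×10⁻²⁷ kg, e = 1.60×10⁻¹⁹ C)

The velocity component along B is v∥ = v cos16.5° = 1.71×10^7 m/s.
The cyclotron period T = 2πm/(qB) = 5.51×10^-7 s is set by m, q, B alone.
Pitch = v∥·T = (1.71×10^7)(5.51×10^-7) = 9.41 m.

pitch ≈ 941 cm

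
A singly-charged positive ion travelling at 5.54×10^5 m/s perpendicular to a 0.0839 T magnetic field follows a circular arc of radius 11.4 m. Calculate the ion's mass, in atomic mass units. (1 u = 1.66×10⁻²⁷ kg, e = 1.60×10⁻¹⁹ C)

m ≈ 166 u

qvB = mv²/r ⇒ m = qBr/v.
m = (1×1.60×10^-19)(0.0839)(11.4) / (5.54×10^5) = 2.76×10^-25 kg = 166 u.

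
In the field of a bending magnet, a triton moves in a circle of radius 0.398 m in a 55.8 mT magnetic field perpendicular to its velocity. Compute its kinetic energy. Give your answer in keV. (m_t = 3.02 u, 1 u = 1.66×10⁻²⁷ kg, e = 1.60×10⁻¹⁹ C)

K ≈ 7.87 keV

v = qBr/m = (1×1.60×10^-19)(0.0558)(0.398) / (5.01×10^-27) = 7.09×10^5 m/s.
K = ½mv² = 0.5·(5.01×10^-27)·(7.09×10^5)² = 1.26×10^-15 J = 7.87 keV.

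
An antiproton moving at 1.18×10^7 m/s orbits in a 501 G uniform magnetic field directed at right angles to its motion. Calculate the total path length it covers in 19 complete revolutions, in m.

L ≈ 293 m

r = mv/(qB) = 2.46 m, so one revolution covers 2πr = 15.4 m.
In 19 revolutions: L = 19·2πr = 293 m.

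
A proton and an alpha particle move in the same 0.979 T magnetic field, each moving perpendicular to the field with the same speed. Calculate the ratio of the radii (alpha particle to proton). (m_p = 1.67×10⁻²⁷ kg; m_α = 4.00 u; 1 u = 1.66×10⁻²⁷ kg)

r = mv/(qB) ⇒ at equal v, r ∝ m/q.
r_{alpha particle}/r_{proton} = 1.99.

ratio ≈ 1.99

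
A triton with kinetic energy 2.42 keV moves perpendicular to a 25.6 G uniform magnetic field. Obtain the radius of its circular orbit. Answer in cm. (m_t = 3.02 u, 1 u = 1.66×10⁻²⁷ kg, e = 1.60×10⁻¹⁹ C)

Convert the energy: K = 2.42 keV = 3.87×10^-16 J.
v = √(2K/m) = √(2·3.87×10^-16/5.01×10^-27) = 3.93×10^5 m/s.
r = mv/(qB) = (5.01×10^-27)(3.93×10^5) / [(1×1.60×10^-19)(2.56×10^-3)] = 4.81 m.

r ≈ 481 cm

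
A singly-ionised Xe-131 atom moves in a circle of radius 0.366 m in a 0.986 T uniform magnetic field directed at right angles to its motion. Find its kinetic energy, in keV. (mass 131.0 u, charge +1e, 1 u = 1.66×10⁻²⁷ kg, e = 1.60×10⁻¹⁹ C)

v = qBr/m = (1×1.60×10^-19)(0.986)(0.366) / (2.17×10^-25) = 2.66×10^5 m/s.
K = ½mv² = 0.5·(2.17×10^-25)·(2.66×10^5)² = 7.67×10^-15 J = 47.9 keV.

K ≈ 47.9 keV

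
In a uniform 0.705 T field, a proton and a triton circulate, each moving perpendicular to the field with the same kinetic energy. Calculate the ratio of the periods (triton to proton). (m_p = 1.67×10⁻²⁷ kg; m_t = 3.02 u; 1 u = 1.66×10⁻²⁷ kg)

T = 2πm/(qB) is independent of speed, so T₂/T₁ = (m₂/q₂)/(m₁/q₁).
T_{triton}/T_{proton} = (5.01×10^-27/1e) / (1.67×10^-27/1e) = 3.00.

ratio ≈ 3.00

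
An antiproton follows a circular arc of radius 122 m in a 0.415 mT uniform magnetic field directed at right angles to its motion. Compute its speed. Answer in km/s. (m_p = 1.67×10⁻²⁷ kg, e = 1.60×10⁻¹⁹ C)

From qvB = mv²/r, v = qBr/m.
v = (1×1.60×10^-19)(4.15×10^-4)(122) / (1.67×10^-27) = 4.85×10^6 m/s.

v ≈ 4850 km/s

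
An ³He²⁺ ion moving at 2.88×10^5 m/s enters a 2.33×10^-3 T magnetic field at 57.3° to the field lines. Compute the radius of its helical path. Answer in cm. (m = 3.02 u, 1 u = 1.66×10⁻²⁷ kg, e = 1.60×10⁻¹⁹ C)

r ≈ 163 cm

Only the perpendicular component v⊥ = v sin57.3° = 2.42×10^5 m/s is bent by the field.
r = m v⊥ /(qB) = (5.01×10^-27)(2.42×10^5) / [(2×1.60×10^-19)(2.33×10^-3)] = 1.63 m.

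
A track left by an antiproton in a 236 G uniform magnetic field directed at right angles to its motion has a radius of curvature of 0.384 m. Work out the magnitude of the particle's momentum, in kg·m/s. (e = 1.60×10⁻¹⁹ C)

p ≈ 1.45×10^-21 kg·m/s

Since qvB = mv²/r, the momentum p = mv = qBr.
p = (1×1.60×10^-19)(0.0236)(0.384) = 1.45×10^-21 kg·m/s.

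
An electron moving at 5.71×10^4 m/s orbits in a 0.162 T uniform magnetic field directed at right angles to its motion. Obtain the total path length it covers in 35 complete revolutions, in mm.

L ≈ 0.441 mm

r = mv/(qB) = 2.01×10^-6 m, so one revolution covers 2πr = 1.26×10^-5 m.
In 35 revolutions: L = 35·2πr = 4.41×10^-4 m.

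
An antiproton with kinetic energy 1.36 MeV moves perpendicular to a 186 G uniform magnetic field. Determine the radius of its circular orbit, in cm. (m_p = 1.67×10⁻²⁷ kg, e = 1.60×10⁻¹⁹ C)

r ≈ 906 cm

Convert the energy: K = 1.36 MeV = 2.18×10^-13 J.
v = √(2K/m) = √(2·2.18×10^-13/1.67×10^-27) = 1.61×10^7 m/s.
r = mv/(qB) = (1.67×10^-27)(1.61×10^7) / [(1×1.60×10^-19)(0.0186)] = 9.06 m.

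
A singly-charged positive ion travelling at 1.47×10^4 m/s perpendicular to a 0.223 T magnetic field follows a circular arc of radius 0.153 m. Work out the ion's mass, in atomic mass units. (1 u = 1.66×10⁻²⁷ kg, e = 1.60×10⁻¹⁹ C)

qvB = mv²/r ⇒ m = qBr/v.
m = (1×1.60×10^-19)(0.223)(0.153) / (1.47×10^4) = 3.71×10^-25 kg = 224 u.

m ≈ 224 u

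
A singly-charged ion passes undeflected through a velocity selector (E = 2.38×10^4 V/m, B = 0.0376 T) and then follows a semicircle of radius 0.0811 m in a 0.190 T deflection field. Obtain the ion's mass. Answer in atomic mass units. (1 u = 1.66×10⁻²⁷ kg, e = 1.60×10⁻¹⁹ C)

v = E/B₁ = 6.33×10^5 m/s.
From r = mv/(qB₂), m = qB₂r/v = (1×1.60×10^-19)(0.190)(0.0811) / (6.33×10^5) = 3.89×10^-27 kg.
In atomic mass units: m = 3.89×10^-27 / 1.66×10^-27 = 2.35 u.

m ≈ 2.35 u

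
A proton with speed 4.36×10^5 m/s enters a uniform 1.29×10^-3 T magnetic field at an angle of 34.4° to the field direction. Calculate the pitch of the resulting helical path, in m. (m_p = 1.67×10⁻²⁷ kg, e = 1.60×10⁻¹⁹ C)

pitch ≈ 18.3 m

The velocity component along B is v∥ = v cos34.4° = 3.60×10^5 m/s.
The cyclotron period T = 2πm/(qB) = 5.08×10^-5 s is set by m, q, B alone.
Pitch = v∥·T = (3.60×10^5)(5.08×10^-5) = 18.3 m.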